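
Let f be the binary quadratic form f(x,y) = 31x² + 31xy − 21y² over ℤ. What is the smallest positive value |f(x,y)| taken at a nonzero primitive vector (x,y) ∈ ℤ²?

river: ρ → (-21,53,9)
river: ρ → (9,55,-15)
river: ρ → (-15,35,39)
river: ρ → (39,43,-11)
river: ρ → (-11,45,35)
river: ρ → (35,25,-21)
river: ρ → (-21,59,1)
river: ρ → (1,59,-21)
river: ρ → (-21,25,35)
river: ρ → (35,45,-11)
river: ρ → (-11,43,39)
river: ρ → (39,35,-15)
river: ρ → (-15,55,9)
river: ρ → (9,53,-21)
river: ρ → (-21,31,31)
river: ρ → (31,31,-21)
closes: descent 0, river 16
min |a| on river = 1

1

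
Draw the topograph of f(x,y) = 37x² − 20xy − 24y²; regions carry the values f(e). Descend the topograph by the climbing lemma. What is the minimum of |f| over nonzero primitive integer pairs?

descent: ρ → (-24,20,37)  [lands on river]
river: ρ → (37,54,-7)
river: ρ → (-7,58,21)
river: ρ → (21,26,-39)
river: ρ → (-39,52,8)
river: ρ → (8,60,-11)
river: ρ → (-11,50,33)
river: ρ → (33,16,-28)
river: ρ → (-28,40,21)
river: ρ → (21,44,-24)
river: ρ → (-24,52,13)
river: ρ → (13,52,-24)
river: ρ → (-24,44,21)
river: ρ → (21,40,-28)
river: ρ → (-28,16,33)
river: ρ → (33,50,-11)
river: ρ → (-11,60,8)
river: ρ → (8,52,-39)
river: ρ → (-39,26,21)
river: ρ → (21,58,-7)
river: ρ → (-7,54,37)
river: ρ → (37,20,-24)
river: ρ → (-24,28,33)
river: ρ → (33,38,-19)
river: ρ → (-19,38,33)
river: ρ → (33,28,-24)
closes: descent 1, river 26
min |a| on river = 7

7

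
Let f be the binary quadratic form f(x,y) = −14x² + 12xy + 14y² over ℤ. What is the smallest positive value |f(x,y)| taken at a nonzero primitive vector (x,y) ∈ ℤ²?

river: ρ → (14,16,-12)
river: ρ → (-12,8,18)
river: ρ → (18,28,-2)
river: ρ → (-2,28,18)
river: ρ → (18,8,-12)
river: ρ → (-12,16,14)
river: ρ → (14,12,-14)
river: ρ → (-14,16,12)
river: ρ → (12,8,-18)
river: ρ → (-18,28,2)
river: ρ → (2,28,-18)
river: ρ → (-18,8,12)
river: ρ → (12,16,-14)
river: ρ → (-14,12,14)
closes: descent 0, river 14
min |a| on river = 2

2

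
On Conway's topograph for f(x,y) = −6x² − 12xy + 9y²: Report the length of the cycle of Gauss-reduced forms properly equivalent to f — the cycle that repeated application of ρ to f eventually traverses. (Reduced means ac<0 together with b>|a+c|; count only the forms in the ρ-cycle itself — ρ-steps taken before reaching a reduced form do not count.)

D = 360, ⌊√D⌋ = 18
descent: ρ → (9,12,-6)  [lands on river]
river: ρ → (-6,12,9)
river: ρ → (9,6,-9)
river: ρ → (-9,12,6)
river: ρ → (6,12,-9)
river: ρ → (-9,6,9)
ρ-cycle length = 6 (tail of 1 descent step not counted)

6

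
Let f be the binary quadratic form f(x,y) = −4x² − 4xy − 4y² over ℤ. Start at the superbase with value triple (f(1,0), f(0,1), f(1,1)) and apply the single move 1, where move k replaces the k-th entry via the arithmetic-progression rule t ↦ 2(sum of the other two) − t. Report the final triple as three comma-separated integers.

start (-4,-4,-12) = (f(1,0),f(0,1),f(1,1))
replace slot 1: 2·((-4)+(-12)) − (-4) = -28 → (-28,-4,-12)

-28,-4,-12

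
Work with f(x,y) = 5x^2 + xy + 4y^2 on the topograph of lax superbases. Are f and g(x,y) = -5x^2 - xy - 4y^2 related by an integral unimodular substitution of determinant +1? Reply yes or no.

D₁ = -79, D₂ = -79
f: flip: (5,1,4)→(4,-1,5)
f: reduced (well bottom): (4,-1,5) with a≤c, −a<b≤a
g is negative-definite; reduce −g:
−g: flip: (5,1,4)→(4,-1,5)
−g: reduced (well bottom): (4,-1,5) with a≤c, −a<b≤a
flip sign back: reduced form of g is (-4,1,-5)
reduced forms (4, -1, 5) vs (-4, 1, -5) ⇒ inequivalent

no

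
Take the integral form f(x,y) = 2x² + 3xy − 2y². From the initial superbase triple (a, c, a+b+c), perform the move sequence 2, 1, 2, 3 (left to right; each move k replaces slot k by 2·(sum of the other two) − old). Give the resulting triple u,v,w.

start (2,-2,3) = (f(1,0),f(0,1),f(1,1))
replace slot 2: 2·(2+3) − (-2) = 12 → (2,12,3)
replace slot 1: 2·(12+3) − 2 = 28 → (28,12,3)
replace slot 2: 2·(28+3) − 12 = 50 → (28,50,3)
replace slot 3: 2·(28+50) − 3 = 153 → (28,50,153)

28,50,153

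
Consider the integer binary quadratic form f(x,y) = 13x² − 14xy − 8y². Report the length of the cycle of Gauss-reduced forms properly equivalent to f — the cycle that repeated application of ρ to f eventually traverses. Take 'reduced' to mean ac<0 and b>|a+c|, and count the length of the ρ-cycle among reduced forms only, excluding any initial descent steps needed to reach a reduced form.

D = 612, ⌊√D⌋ = 24
descent: ρ → (-8,14,13)  [lands on river]
river: ρ → (13,12,-9)
river: ρ → (-9,24,1)
river: ρ → (1,24,-9)
river: ρ → (-9,12,13)
river: ρ → (13,14,-8)
river: ρ → (-8,18,9)
river: ρ → (9,18,-8)
ρ-cycle length = 8 (tail of 1 descent step not counted)

8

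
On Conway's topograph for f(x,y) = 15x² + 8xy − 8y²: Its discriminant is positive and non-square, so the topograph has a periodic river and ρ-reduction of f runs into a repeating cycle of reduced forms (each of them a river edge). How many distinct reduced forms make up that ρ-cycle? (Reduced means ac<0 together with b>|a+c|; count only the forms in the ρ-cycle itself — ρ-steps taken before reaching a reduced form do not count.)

D = 544, ⌊√D⌋ = 23
river: ρ → (-8,8,15)
river: ρ → (15,22,-1)
river: ρ → (-1,22,15)
river: ρ → (15,8,-8)
ρ-cycle length = 4 (tail of 0 descent steps not counted)

4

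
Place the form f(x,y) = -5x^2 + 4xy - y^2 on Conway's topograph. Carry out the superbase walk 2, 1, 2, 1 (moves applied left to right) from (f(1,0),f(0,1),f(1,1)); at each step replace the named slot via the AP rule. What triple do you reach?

start (-5,-1,-2) = (f(1,0),f(0,1),f(1,1))
replace slot 2: 2·((-5)+(-2)) − (-1) = -13 → (-5,-13,-2)
replace slot 1: 2·((-13)+(-2)) − (-5) = -25 → (-25,-13,-2)
replace slot 2: 2·((-25)+(-2)) − (-13) = -41 → (-25,-41,-2)
replace slot 1: 2·((-41)+(-2)) − (-25) = -61 → (-61,-41,-2)

-61,-41,-2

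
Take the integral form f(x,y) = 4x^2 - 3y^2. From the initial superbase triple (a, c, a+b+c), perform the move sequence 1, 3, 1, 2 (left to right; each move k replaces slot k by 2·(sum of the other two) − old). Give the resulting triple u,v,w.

start (4,-3,1) = (f(1,0),f(0,1),f(1,1))
replace slot 1: 2·((-3)+1) − 4 = -8 → (-8,-3,1)
replace slot 3: 2·((-8)+(-3)) − 1 = -23 → (-8,-3,-23)
replace slot 1: 2·((-3)+(-23)) − (-8) = -44 → (-44,-3,-23)
replace slot 2: 2·((-44)+(-23)) − (-3) = -131 → (-44,-131,-23)

-44,-131,-23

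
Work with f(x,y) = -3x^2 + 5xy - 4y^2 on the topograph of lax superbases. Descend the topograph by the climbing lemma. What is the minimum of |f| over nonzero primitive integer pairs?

translate: b→1 (≡-5 mod 6), so (3,-5,4)→(3,1,2)
flip: (3,1,2)→(2,-1,3)
reduced (well bottom): (2,-1,3) with a≤c, −a<b≤a
well minimum |f| = |-2| = 2 (negative-definite)

2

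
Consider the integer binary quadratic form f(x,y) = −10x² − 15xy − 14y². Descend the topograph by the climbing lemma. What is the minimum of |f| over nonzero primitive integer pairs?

translate: b→-5 (≡15 mod 20), so (10,15,14)→(10,-5,9)
flip: (10,-5,9)→(9,5,10)
reduced (well bottom): (9,5,10) with a≤c, −a<b≤a
well minimum |f| = |-9| = 9 (negative-definite)

9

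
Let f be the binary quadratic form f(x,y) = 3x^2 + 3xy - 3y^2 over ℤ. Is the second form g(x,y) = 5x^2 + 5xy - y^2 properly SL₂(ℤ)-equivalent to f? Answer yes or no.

D₁ = 45, D₂ = 45
river cycle of f (length 2): (-3, 3, 3), (3, 3, -3)
river cycle of g (length 2): (-1, 5, 5), (5, 5, -1)
cycles differ ⇒ inequivalent

no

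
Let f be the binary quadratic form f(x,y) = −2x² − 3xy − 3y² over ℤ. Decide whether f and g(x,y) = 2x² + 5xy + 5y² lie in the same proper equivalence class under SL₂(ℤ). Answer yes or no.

D₁ = -15, D₂ = -15
f is negative-definite; reduce −f:
−f: translate: b→-1 (≡3 mod 4), so (2,3,3)→(2,-1,2)
−f: flip: (2,-1,2)→(2,1,2)
−f: reduced (well bottom): (2,1,2) with a≤c, −a<b≤a
flip sign back: reduced form of f is (-2,-1,-2)
g: translate: b→1 (≡5 mod 4), so (2,5,5)→(2,1,2)
g: reduced (well bottom): (2,1,2) with a≤c, −a<b≤a
reduced forms (-2, -1, -2) vs (2, 1, 2) ⇒ inequivalent

no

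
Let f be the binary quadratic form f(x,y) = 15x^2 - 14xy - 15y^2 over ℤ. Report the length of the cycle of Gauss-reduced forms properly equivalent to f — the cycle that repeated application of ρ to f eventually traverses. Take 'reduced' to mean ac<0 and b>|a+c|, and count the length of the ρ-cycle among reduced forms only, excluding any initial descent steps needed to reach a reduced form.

D = 1096, ⌊√D⌋ = 33
descent: ρ → (-15,14,15)  [lands on river]
river: ρ → (15,16,-14)
river: ρ → (-14,12,17)
river: ρ → (17,22,-9)
river: ρ → (-9,32,2)
river: ρ → (2,32,-9)
river: ρ → (-9,22,17)
river: ρ → (17,12,-14)
river: ρ → (-14,16,15)
river: ρ → (15,14,-15)
river: ρ → (-15,16,14)
river: ρ → (14,12,-17)
river: ρ → (-17,22,9)
river: ρ → (9,32,-2)
river: ρ → (-2,32,9)
river: ρ → (9,22,-17)
river: ρ → (-17,12,14)
river: ρ → (14,16,-15)
ρ-cycle length = 18 (tail of 1 descent step not counted)

18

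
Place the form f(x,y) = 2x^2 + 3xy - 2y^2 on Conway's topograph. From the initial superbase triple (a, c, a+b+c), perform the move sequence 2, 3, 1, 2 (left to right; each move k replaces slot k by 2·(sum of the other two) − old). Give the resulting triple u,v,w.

start (2,-2,3) = (f(1,0),f(0,1),f(1,1))
replace slot 2: 2·(2+3) − (-2) = 12 → (2,12,3)
replace slot 3: 2·(2+12) − 3 = 25 → (2,12,25)
replace slot 1: 2·(12+25) − 2 = 72 → (72,12,25)
replace slot 2: 2·(72+25) − 12 = 182 → (72,182,25)

72,182,25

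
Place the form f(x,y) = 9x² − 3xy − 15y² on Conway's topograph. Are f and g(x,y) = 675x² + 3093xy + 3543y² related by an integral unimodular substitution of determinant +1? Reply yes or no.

D₁ = 549, D₂ = 549
river cycle of f (length 6): (9, 15, -9), (-9, 21, 3), (3, 21, -9), (-9, 15, 9), (9, 21, -3), (-3, 21, 9)
river cycle of g (length 6): (9, 15, -9), (-9, 21, 3), (3, 21, -9), (-9, 15, 9), (9, 21, -3), (-3, 21, 9)
cycles coincide ⇒ equivalent

yes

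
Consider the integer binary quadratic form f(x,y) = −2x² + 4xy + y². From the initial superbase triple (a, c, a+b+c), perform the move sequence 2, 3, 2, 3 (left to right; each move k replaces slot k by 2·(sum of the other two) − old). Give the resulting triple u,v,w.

start (-2,1,3) = (f(1,0),f(0,1),f(1,1))
replace slot 2: 2·((-2)+3) − 1 = 1 → (-2,1,3)
replace slot 3: 2·((-2)+1) − 3 = -5 → (-2,1,-5)
replace slot 2: 2·((-2)+(-5)) − 1 = -15 → (-2,-15,-5)
replace slot 3: 2·((-2)+(-15)) − (-5) = -29 → (-2,-15,-29)

-2,-15,-29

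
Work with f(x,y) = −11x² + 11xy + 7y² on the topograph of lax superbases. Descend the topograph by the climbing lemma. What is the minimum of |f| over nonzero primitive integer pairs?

river: ρ → (7,17,-5)
river: ρ → (-5,13,13)
river: ρ → (13,13,-5)
river: ρ → (-5,17,7)
river: ρ → (7,11,-11)
river: ρ → (-11,11,7)
closes: descent 0, river 6
min |a| on river = 5

5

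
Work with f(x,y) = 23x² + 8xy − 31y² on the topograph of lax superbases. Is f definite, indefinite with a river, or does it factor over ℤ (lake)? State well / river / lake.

D = b²−4ac = 8² − 4·23·(-31) = 2916
D = 54² is a perfect square ⇒ form factors over ℤ ⇒ lakes

lake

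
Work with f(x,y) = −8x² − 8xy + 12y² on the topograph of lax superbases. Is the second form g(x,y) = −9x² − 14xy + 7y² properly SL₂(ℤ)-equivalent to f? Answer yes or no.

D₁ = 448, D₂ = 448
river cycle of f (length 4): (12, 8, -8), (-8, 8, 12), (12, 16, -4), (-4, 16, 12)
river cycle of g (length 6): (7, 14, -9), (-9, 4, 12), (12, 20, -1), (-1, 20, 12), (12, 4, -9), (-9, 14, 7)
cycles differ ⇒ inequivalent

no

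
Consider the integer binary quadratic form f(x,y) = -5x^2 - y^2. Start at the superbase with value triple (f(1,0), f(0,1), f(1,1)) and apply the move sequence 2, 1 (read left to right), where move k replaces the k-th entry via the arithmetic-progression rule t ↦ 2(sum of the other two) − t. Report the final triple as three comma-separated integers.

start (-5,-1,-6) = (f(1,0),f(0,1),f(1,1))
replace slot 2: 2·((-5)+(-6)) − (-1) = -21 → (-5,-21,-6)
replace slot 1: 2·((-21)+(-6)) − (-5) = -49 → (-49,-21,-6)

-49,-21,-6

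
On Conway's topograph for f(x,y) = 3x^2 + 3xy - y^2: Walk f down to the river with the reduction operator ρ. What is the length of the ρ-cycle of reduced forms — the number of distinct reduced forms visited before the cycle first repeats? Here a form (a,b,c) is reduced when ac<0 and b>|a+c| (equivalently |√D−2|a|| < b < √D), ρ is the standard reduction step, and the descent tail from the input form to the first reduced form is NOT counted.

D = 21, ⌊√D⌋ = 4
river: ρ → (-1,3,3)
river: ρ → (3,3,-1)
ρ-cycle length = 2 (tail of 0 descent steps not counted)

2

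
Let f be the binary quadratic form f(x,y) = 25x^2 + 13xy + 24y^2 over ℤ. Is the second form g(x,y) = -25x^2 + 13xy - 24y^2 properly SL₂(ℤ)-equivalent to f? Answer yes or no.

D₁ = -2231, D₂ = -2231
f: flip: (25,13,24)→(24,-13,25)
f: reduced (well bottom): (24,-13,25) with a≤c, −a<b≤a
g is negative-definite; reduce −g:
−g: flip: (25,-13,24)→(24,13,25)
−g: reduced (well bottom): (24,13,25) with a≤c, −a<b≤a
flip sign back: reduced form of g is (-24,-13,-25)
reduced forms (24, -13, 25) vs (-24, -13, -25) ⇒ inequivalent

no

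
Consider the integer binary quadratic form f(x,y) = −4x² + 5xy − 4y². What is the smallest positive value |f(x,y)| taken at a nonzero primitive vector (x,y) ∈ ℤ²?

translate: b→3 (≡-5 mod 8), so (4,-5,4)→(4,3,3)
flip: (4,3,3)→(3,-3,4)
translate: b→3 (≡-3 mod 6), so (3,-3,4)→(3,3,4)
reduced (well bottom): (3,3,4) with a≤c, −a<b≤a
well minimum |f| = |-3| = 3 (negative-definite)

3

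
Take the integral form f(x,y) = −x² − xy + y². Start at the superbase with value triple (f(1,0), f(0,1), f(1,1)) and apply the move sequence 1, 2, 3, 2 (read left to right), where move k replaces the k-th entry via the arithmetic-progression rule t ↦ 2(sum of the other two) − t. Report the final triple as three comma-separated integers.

start (-1,1,-1) = (f(1,0),f(0,1),f(1,1))
replace slot 1: 2·(1+(-1)) − (-1) = 1 → (1,1,-1)
replace slot 2: 2·(1+(-1)) − 1 = -1 → (1,-1,-1)
replace slot 3: 2·(1+(-1)) − (-1) = 1 → (1,-1,1)
replace slot 2: 2·(1+1) − (-1) = 5 → (1,5,1)

1,5,1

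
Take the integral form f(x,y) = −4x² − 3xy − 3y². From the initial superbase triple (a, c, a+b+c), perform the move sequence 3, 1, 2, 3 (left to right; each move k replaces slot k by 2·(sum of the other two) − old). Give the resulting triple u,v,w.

start (-4,-3,-10) = (f(1,0),f(0,1),f(1,1))
replace slot 3: 2·((-4)+(-3)) − (-10) = -4 → (-4,-3,-4)
replace slot 1: 2·((-3)+(-4)) − (-4) = -10 → (-10,-3,-4)
replace slot 2: 2·((-10)+(-4)) − (-3) = -25 → (-10,-25,-4)
replace slot 3: 2·((-10)+(-25)) − (-4) = -66 → (-10,-25,-66)

-10,-25,-66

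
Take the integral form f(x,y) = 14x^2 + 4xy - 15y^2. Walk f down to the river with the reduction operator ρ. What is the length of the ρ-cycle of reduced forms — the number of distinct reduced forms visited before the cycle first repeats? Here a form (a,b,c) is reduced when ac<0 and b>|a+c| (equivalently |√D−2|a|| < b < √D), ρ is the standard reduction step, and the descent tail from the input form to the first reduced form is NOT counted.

D = 856, ⌊√D⌋ = 29
river: ρ → (-15,26,3)
river: ρ → (3,28,-6)
river: ρ → (-6,20,19)
river: ρ → (19,18,-7)
river: ρ → (-7,24,10)
river: ρ → (10,16,-15)
river: ρ → (-15,14,11)
river: ρ → (11,8,-18)
river: ρ → (-18,28,1)
river: ρ → (1,28,-18)
river: ρ → (-18,8,11)
river: ρ → (11,14,-15)
river: ρ → (-15,16,10)
river: ρ → (10,24,-7)
river: ρ → (-7,18,19)
river: ρ → (19,20,-6)
river: ρ → (-6,28,3)
river: ρ → (3,26,-15)
river: ρ → (-15,4,14)
river: ρ → (14,24,-5)
river: ρ → (-5,26,9)
river: ρ → (9,28,-2)
river: ρ → (-2,28,9)
river: ρ → (9,26,-5)
river: ρ → (-5,24,14)
river: ρ → (14,4,-15)
ρ-cycle length = 26 (tail of 0 descent steps not counted)

26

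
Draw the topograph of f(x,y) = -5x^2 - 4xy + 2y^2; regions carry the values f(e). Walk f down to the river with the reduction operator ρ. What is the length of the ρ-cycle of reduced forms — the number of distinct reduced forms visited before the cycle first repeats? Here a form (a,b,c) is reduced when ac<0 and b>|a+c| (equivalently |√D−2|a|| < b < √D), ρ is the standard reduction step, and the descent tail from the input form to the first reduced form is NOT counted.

D = 56, ⌊√D⌋ = 7
descent: ρ → (2,4,-5)  [lands on river]
river: ρ → (-5,6,1)
river: ρ → (1,6,-5)
river: ρ → (-5,4,2)
ρ-cycle length = 4 (tail of 1 descent step not counted)

4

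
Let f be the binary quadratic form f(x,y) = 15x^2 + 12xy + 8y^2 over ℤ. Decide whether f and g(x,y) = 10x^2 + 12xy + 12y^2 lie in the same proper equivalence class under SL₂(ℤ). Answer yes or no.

D₁ = -336, D₂ = -336
f: flip: (15,12,8)→(8,-12,15)
f: translate: b→4 (≡-12 mod 16), so (8,-12,15)→(8,4,11)
f: reduced (well bottom): (8,4,11) with a≤c, −a<b≤a
g: translate: b→-8 (≡12 mod 20), so (10,12,12)→(10,-8,10)
g: flip: (10,-8,10)→(10,8,10)
g: reduced (well bottom): (10,8,10) with a≤c, −a<b≤a
reduced forms (8, 4, 11) vs (10, 8, 10) ⇒ inequivalent

no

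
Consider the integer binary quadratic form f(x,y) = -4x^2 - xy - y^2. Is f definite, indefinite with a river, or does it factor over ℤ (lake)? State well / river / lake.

D = b²−4ac = (-1)² − 4·(-4)·(-1) = -15
D < 0 ⇒ definite ⇒ every region one sign ⇒ single well

well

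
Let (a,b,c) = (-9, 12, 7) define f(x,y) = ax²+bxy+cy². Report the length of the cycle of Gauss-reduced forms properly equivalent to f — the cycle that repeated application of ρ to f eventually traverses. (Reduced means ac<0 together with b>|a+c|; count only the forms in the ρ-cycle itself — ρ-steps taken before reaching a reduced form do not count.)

D = 396, ⌊√D⌋ = 19
river: ρ → (7,16,-5)
river: ρ → (-5,14,10)
river: ρ → (10,6,-9)
river: ρ → (-9,12,7)
ρ-cycle length = 4 (tail of 0 descent steps not counted)

4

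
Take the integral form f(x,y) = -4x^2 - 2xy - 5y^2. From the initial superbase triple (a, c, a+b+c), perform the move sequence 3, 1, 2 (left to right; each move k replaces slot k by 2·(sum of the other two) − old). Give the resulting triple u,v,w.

start (-4,-5,-11) = (f(1,0),f(0,1),f(1,1))
replace slot 3: 2·((-4)+(-5)) − (-11) = -7 → (-4,-5,-7)
replace slot 1: 2·((-5)+(-7)) − (-4) = -20 → (-20,-5,-7)
replace slot 2: 2·((-20)+(-7)) − (-5) = -49 → (-20,-49,-7)

-20,-49,-7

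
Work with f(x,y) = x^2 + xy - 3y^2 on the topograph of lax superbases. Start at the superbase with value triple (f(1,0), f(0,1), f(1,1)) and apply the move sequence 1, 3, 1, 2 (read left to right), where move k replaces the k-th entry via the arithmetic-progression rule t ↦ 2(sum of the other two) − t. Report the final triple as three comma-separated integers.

start (1,-3,-1) = (f(1,0),f(0,1),f(1,1))
replace slot 1: 2·((-3)+(-1)) − 1 = -9 → (-9,-3,-1)
replace slot 3: 2·((-9)+(-3)) − (-1) = -23 → (-9,-3,-23)
replace slot 1: 2·((-3)+(-23)) − (-9) = -43 → (-43,-3,-23)
replace slot 2: 2·((-43)+(-23)) − (-3) = -129 → (-43,-129,-23)

-43,-129,-23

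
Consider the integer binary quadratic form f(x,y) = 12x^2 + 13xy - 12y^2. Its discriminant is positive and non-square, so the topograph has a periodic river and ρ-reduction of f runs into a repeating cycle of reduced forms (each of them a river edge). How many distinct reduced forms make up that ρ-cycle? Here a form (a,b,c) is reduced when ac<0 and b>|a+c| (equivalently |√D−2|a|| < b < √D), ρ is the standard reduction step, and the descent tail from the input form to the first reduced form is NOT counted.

D = 745, ⌊√D⌋ = 27
river: ρ → (-12,11,13)
river: ρ → (13,15,-10)
river: ρ → (-10,25,3)
river: ρ → (3,23,-18)
river: ρ → (-18,13,8)
river: ρ → (8,19,-12)
river: ρ → (-12,5,15)
river: ρ → (15,25,-2)
river: ρ → (-2,27,2)
river: ρ → (2,25,-15)
river: ρ → (-15,5,12)
river: ρ → (12,19,-8)
river: ρ → (-8,13,18)
river: ρ → (18,23,-3)
river: ρ → (-3,25,10)
river: ρ → (10,15,-13)
river: ρ → (-13,11,12)
river: ρ → (12,13,-12)
ρ-cycle length = 18 (tail of 0 descent steps not counted)

18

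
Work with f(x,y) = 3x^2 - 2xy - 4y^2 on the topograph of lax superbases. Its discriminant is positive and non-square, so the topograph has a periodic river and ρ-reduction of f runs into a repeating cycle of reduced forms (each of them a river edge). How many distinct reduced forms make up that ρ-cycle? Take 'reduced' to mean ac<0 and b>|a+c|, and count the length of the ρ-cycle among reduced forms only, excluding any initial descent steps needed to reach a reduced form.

D = 52, ⌊√D⌋ = 7
descent: ρ → (-4,2,3)  [lands on river]
river: ρ → (3,4,-3)
river: ρ → (-3,2,4)
river: ρ → (4,6,-1)
river: ρ → (-1,6,4)
river: ρ → (4,2,-3)
river: ρ → (-3,4,3)
river: ρ → (3,2,-4)
river: ρ → (-4,6,1)
river: ρ → (1,6,-4)
ρ-cycle length = 10 (tail of 1 descent step not counted)

10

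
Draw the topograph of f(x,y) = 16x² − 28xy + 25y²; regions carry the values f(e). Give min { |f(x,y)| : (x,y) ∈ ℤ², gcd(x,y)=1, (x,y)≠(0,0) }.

translate: b→4 (≡-28 mod 32), so (16,-28,25)→(16,4,13)
flip: (16,4,13)→(13,-4,16)
reduced (well bottom): (13,-4,16) with a≤c, −a<b≤a
well minimum = a = 13

13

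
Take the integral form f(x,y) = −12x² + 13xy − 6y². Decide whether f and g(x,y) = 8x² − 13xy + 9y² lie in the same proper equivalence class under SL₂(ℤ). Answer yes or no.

D₁ = -119, D₂ = -119
f is negative-definite; reduce −f:
−f: translate: b→11 (≡-13 mod 24), so (12,-13,6)→(12,11,5)
−f: flip: (12,11,5)→(5,-11,12)
−f: translate: b→-1 (≡-11 mod 10), so (5,-11,12)→(5,-1,6)
−f: reduced (well bottom): (5,-1,6) with a≤c, −a<b≤a
flip sign back: reduced form of f is (-5,1,-6)
g: translate: b→3 (≡-13 mod 16), so (8,-13,9)→(8,3,4)
g: flip: (8,3,4)→(4,-3,8)
g: reduced (well bottom): (4,-3,8) with a≤c, −a<b≤a
reduced forms (-5, 1, -6) vs (4, -3, 8) ⇒ inequivalent

no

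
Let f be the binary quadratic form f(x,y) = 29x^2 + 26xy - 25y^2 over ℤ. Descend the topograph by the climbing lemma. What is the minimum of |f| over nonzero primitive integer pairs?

river: ρ → (-25,24,30)
river: ρ → (30,36,-19)
river: ρ → (-19,40,26)
river: ρ → (26,12,-33)
river: ρ → (-33,54,5)
river: ρ → (5,56,-22)
river: ρ → (-22,32,29)
river: ρ → (29,26,-25)
closes: descent 0, river 8
min |a| on river = 5

5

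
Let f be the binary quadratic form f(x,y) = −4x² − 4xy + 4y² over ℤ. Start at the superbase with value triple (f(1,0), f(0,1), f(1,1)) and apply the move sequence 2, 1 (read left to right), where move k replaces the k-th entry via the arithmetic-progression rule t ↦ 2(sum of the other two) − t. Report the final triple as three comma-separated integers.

start (-4,4,-4) = (f(1,0),f(0,1),f(1,1))
replace slot 2: 2·((-4)+(-4)) − 4 = -20 → (-4,-20,-4)
replace slot 1: 2·((-20)+(-4)) − (-4) = -44 → (-44,-20,-4)

-44,-20,-4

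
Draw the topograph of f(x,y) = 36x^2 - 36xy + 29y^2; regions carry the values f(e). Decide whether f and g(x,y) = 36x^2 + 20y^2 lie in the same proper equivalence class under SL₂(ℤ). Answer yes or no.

D₁ = -2880, D₂ = -2880
f: translate: b→36 (≡-36 mod 72), so (36,-36,29)→(36,36,29)
f: flip: (36,36,29)→(29,-36,36)
f: translate: b→22 (≡-36 mod 58), so (29,-36,36)→(29,22,29)
f: reduced (well bottom): (29,22,29) with a≤c, −a<b≤a
g: flip: (36,0,20)→(20,0,36)
g: reduced (well bottom): (20,0,36) with a≤c, −a<b≤a
reduced forms (29, 22, 29) vs (20, 0, 36) ⇒ inequivalent

no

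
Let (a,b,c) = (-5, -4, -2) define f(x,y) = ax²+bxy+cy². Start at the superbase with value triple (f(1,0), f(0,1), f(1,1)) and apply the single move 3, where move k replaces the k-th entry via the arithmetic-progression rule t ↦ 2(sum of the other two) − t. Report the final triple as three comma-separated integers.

start (-5,-2,-11) = (f(1,0),f(0,1),f(1,1))
replace slot 3: 2·((-5)+(-2)) − (-11) = -3 → (-5,-2,-3)

-5,-2,-3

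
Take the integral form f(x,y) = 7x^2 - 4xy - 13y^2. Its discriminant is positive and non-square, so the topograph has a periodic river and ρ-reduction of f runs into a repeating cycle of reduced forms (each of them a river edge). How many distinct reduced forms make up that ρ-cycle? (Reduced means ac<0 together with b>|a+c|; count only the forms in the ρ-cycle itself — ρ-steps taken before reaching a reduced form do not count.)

D = 380, ⌊√D⌋ = 19
descent: ρ → (-13,4,7)
descent: ρ → (7,10,-10)  [lands on river]
river: ρ → (-10,10,7)
river: ρ → (7,18,-2)
river: ρ → (-2,18,7)
ρ-cycle length = 4 (tail of 2 descent steps not counted)

4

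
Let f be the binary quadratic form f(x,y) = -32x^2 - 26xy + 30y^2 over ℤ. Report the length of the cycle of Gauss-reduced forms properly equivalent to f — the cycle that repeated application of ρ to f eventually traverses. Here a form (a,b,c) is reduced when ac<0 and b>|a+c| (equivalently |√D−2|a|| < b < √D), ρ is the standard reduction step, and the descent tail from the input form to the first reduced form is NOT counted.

D = 4516, ⌊√D⌋ = 67
descent: ρ → (30,26,-32)  [lands on river]
river: ρ → (-32,38,24)
river: ρ → (24,58,-12)
river: ρ → (-12,62,14)
river: ρ → (14,50,-36)
river: ρ → (-36,22,28)
river: ρ → (28,34,-30)
river: ρ → (-30,26,32)
river: ρ → (32,38,-24)
river: ρ → (-24,58,12)
river: ρ → (12,62,-14)
river: ρ → (-14,50,36)
river: ρ → (36,22,-28)
river: ρ → (-28,34,30)
ρ-cycle length = 14 (tail of 1 descent step not counted)

14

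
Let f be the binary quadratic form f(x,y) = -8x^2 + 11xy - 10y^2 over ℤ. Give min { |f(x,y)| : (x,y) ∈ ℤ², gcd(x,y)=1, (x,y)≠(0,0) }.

translate: b→5 (≡-11 mod 16), so (8,-11,10)→(8,5,7)
flip: (8,5,7)→(7,-5,8)
reduced (well bottom): (7,-5,8) with a≤c, −a<b≤a
well minimum |f| = |-7| = 7 (negative-definite)

7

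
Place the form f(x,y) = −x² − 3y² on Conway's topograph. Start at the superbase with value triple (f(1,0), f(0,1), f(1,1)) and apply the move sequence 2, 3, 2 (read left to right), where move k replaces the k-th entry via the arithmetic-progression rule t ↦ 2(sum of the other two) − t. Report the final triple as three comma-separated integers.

start (-1,-3,-4) = (f(1,0),f(0,1),f(1,1))
replace slot 2: 2·((-1)+(-4)) − (-3) = -7 → (-1,-7,-4)
replace slot 3: 2·((-1)+(-7)) − (-4) = -12 → (-1,-7,-12)
replace slot 2: 2·((-1)+(-12)) − (-7) = -19 → (-1,-19,-12)

-1,-19,-12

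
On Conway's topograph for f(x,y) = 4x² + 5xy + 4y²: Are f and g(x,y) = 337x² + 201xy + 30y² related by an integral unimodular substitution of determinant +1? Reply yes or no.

D₁ = -39, D₂ = -39
f: translate: b→-3 (≡5 mod 8), so (4,5,4)→(4,-3,3)
f: flip: (4,-3,3)→(3,3,4)
f: reduced (well bottom): (3,3,4) with a≤c, −a<b≤a
g: flip: (337,201,30)→(30,-201,337)
g: translate: b→-21 (≡-201 mod 60), so (30,-201,337)→(30,-21,4)
g: flip: (30,-21,4)→(4,21,30)
g: translate: b→-3 (≡21 mod 8), so (4,21,30)→(4,-3,3)
g: flip: (4,-3,3)→(3,3,4)
g: reduced (well bottom): (3,3,4) with a≤c, −a<b≤a
reduced forms (3, 3, 4) vs (3, 3, 4) ⇒ equivalent

yes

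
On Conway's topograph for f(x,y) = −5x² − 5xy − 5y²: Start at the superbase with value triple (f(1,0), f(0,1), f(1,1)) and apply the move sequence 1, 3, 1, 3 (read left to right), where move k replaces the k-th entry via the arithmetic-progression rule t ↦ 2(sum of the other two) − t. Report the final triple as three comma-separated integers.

start (-5,-5,-15) = (f(1,0),f(0,1),f(1,1))
replace slot 1: 2·((-5)+(-15)) − (-5) = -35 → (-35,-5,-15)
replace slot 3: 2·((-35)+(-5)) − (-15) = -65 → (-35,-5,-65)
replace slot 1: 2·((-5)+(-65)) − (-35) = -105 → (-105,-5,-65)
replace slot 3: 2·((-105)+(-5)) − (-65) = -155 → (-105,-5,-155)

-105,-5,-155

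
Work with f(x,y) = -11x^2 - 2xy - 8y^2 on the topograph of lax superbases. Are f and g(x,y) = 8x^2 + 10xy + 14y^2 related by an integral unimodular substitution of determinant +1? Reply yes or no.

D₁ = -348, D₂ = -348
f is negative-definite; reduce −f:
−f: flip: (11,2,8)→(8,-2,11)
−f: reduced (well bottom): (8,-2,11) with a≤c, −a<b≤a
flip sign back: reduced form of f is (-8,2,-11)
g: translate: b→-6 (≡10 mod 16), so (8,10,14)→(8,-6,12)
g: reduced (well bottom): (8,-6,12) with a≤c, −a<b≤a
reduced forms (-8, 2, -11) vs (8, -6, 12) ⇒ inequivalent

no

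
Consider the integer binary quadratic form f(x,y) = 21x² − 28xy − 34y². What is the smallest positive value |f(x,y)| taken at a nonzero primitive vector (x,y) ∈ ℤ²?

descent: ρ → (-34,28,21)  [lands on river]
river: ρ → (21,56,-6)
river: ρ → (-6,52,39)
river: ρ → (39,26,-19)
river: ρ → (-19,50,15)
river: ρ → (15,40,-34)
closes: descent 1, river 6
min |a| on river = 6

6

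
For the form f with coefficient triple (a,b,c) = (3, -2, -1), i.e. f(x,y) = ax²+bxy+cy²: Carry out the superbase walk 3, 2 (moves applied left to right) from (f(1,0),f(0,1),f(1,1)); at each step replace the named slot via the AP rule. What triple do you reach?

start (3,-1,0) = (f(1,0),f(0,1),f(1,1))
replace slot 3: 2·(3+(-1)) − 0 = 4 → (3,-1,4)
replace slot 2: 2·(3+4) − (-1) = 15 → (3,15,4)

3,15,4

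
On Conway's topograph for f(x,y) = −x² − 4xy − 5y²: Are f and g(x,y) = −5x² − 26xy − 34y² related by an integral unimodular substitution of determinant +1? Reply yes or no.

D₁ = -4, D₂ = -4
f is negative-definite; reduce −f:
−f: translate: b→0 (≡4 mod 2), so (1,4,5)→(1,0,1)
−f: reduced (well bottom): (1,0,1) with a≤c, −a<b≤a
flip sign back: reduced form of f is (-1,0,-1)
g is negative-definite; reduce −g:
−g: translate: b→-4 (≡26 mod 10), so (5,26,34)→(5,-4,1)
−g: flip: (5,-4,1)→(1,4,5)
−g: translate: b→0 (≡4 mod 2), so (1,4,5)→(1,0,1)
−g: reduced (well bottom): (1,0,1) with a≤c, −a<b≤a
flip sign back: reduced form of g is (-1,0,-1)
reduced forms (-1, 0, -1) vs (-1, 0, -1) ⇒ equivalent

yes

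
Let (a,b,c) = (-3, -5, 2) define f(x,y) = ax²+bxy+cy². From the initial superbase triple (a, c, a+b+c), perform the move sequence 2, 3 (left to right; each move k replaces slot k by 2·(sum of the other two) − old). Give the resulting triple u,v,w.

start (-3,2,-6) = (f(1,0),f(0,1),f(1,1))
replace slot 2: 2·((-3)+(-6)) − 2 = -20 → (-3,-20,-6)
replace slot 3: 2·((-3)+(-20)) − (-6) = -40 → (-3,-20,-40)

-3,-20,-40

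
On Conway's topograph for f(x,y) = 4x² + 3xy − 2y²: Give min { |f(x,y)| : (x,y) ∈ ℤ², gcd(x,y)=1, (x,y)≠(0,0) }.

river: ρ → (-2,5,2)
river: ρ → (2,3,-4)
river: ρ → (-4,5,1)
river: ρ → (1,5,-4)
river: ρ → (-4,3,2)
river: ρ → (2,5,-2)
river: ρ → (-2,3,4)
river: ρ → (4,5,-1)
river: ρ → (-1,5,4)
river: ρ → (4,3,-2)
closes: descent 0, river 10
min |a| on river = 1

1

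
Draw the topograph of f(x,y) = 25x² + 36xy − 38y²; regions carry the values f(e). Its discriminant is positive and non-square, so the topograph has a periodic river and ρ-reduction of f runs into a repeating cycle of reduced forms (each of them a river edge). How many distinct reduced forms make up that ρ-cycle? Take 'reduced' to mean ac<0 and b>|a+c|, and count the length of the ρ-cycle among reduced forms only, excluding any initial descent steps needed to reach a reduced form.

D = 5096, ⌊√D⌋ = 71
river: ρ → (-38,40,23)
river: ρ → (23,52,-26)
river: ρ → (-26,52,23)
river: ρ → (23,40,-38)
river: ρ → (-38,36,25)
river: ρ → (25,64,-10)
river: ρ → (-10,56,49)
river: ρ → (49,42,-17)
river: ρ → (-17,60,22)
river: ρ → (22,28,-49)
river: ρ → (-49,70,1)
river: ρ → (1,70,-49)
river: ρ → (-49,28,22)
river: ρ → (22,60,-17)
river: ρ → (-17,42,49)
river: ρ → (49,56,-10)
river: ρ → (-10,64,25)
river: ρ → (25,36,-38)
ρ-cycle length = 18 (tail of 0 descent steps not counted)

18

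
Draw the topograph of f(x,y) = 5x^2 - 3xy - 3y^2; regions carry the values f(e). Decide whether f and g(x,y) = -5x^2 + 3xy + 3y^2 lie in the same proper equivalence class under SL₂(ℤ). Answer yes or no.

D₁ = 69, D₂ = 69
river cycle of f (length 4): (-3, 3, 5), (5, 7, -1), (-1, 7, 5), (5, 3, -3)
river cycle of g (length 4): (3, 3, -5), (-5, 7, 1), (1, 7, -5), (-5, 3, 3)
cycles differ ⇒ inequivalent

no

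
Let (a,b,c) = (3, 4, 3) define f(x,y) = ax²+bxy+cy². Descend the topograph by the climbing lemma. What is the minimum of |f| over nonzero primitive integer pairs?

translate: b→-2 (≡4 mod 6), so (3,4,3)→(3,-2,2)
flip: (3,-2,2)→(2,2,3)
reduced (well bottom): (2,2,3) with a≤c, −a<b≤a
well minimum = a = 2

2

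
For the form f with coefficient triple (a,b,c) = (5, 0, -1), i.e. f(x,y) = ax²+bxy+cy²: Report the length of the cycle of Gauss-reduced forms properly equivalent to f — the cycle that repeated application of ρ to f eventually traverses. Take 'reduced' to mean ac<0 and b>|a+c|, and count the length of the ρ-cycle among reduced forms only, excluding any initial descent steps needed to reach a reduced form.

D = 20, ⌊√D⌋ = 4
descent: ρ → (-1,4,1)  [lands on river]
river: ρ → (1,4,-1)
ρ-cycle length = 2 (tail of 1 descent step not counted)

2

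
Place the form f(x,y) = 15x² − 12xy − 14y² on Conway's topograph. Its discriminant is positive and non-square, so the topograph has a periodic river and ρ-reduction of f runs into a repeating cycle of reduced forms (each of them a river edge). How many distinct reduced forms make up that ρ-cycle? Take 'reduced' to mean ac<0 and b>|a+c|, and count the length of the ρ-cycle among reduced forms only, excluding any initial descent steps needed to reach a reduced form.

D = 984, ⌊√D⌋ = 31
descent: ρ → (-14,12,15)  [lands on river]
river: ρ → (15,18,-11)
river: ρ → (-11,26,7)
river: ρ → (7,30,-3)
river: ρ → (-3,30,7)
river: ρ → (7,26,-11)
river: ρ → (-11,18,15)
river: ρ → (15,12,-14)
river: ρ → (-14,16,13)
river: ρ → (13,10,-17)
river: ρ → (-17,24,6)
river: ρ → (6,24,-17)
river: ρ → (-17,10,13)
river: ρ → (13,16,-14)
ρ-cycle length = 14 (tail of 1 descent step not counted)

14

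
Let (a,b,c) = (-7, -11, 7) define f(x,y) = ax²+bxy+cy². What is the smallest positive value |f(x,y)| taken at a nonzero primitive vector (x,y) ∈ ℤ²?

descent: ρ → (7,11,-7)  [lands on river]
river: ρ → (-7,17,1)
river: ρ → (1,17,-7)
river: ρ → (-7,11,7)
river: ρ → (7,17,-1)
river: ρ → (-1,17,7)
closes: descent 1, river 6
min |a| on river = 1

1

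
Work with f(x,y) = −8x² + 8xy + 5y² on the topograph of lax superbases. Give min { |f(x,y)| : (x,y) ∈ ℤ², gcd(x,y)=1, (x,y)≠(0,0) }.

river: ρ → (5,12,-4)
river: ρ → (-4,12,5)
river: ρ → (5,8,-8)
river: ρ → (-8,8,5)
closes: descent 0, river 4
min |a| on river = 4

4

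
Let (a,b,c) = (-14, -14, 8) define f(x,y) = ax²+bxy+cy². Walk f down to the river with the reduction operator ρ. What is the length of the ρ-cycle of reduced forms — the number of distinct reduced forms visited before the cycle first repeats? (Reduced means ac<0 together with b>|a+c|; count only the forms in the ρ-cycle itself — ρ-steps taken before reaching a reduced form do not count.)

D = 644, ⌊√D⌋ = 25
descent: ρ → (8,14,-14)  [lands on river]
river: ρ → (-14,14,8)
river: ρ → (8,18,-10)
river: ρ → (-10,22,4)
river: ρ → (4,18,-20)
river: ρ → (-20,22,2)
river: ρ → (2,22,-20)
river: ρ → (-20,18,4)
river: ρ → (4,22,-10)
river: ρ → (-10,18,8)
ρ-cycle length = 10 (tail of 1 descent step not counted)

10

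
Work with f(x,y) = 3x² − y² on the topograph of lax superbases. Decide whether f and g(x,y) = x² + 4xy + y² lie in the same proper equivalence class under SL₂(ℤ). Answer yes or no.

D₁ = 12, D₂ = 12
river cycle of f (length 2): (-1, 2, 2), (2, 2, -1)
river cycle of g (length 2): (1, 2, -2), (-2, 2, 1)
cycles differ ⇒ inequivalent

no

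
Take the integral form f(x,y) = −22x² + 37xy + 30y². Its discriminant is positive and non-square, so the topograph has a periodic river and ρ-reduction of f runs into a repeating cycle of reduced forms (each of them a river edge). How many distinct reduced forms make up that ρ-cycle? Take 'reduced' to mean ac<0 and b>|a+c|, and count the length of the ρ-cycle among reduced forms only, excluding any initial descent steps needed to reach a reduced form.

D = 4009, ⌊√D⌋ = 63
river: ρ → (30,23,-29)
river: ρ → (-29,35,24)
river: ρ → (24,61,-3)
river: ρ → (-3,59,44)
river: ρ → (44,29,-18)
river: ρ → (-18,43,30)
river: ρ → (30,17,-31)
river: ρ → (-31,45,16)
river: ρ → (16,51,-22)
river: ρ → (-22,37,30)
ρ-cycle length = 10 (tail of 0 descent steps not counted)

10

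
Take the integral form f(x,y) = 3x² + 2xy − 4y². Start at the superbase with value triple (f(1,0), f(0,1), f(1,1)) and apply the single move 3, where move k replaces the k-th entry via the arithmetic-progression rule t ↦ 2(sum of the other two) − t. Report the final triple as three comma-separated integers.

start (3,-4,1) = (f(1,0),f(0,1),f(1,1))
replace slot 3: 2·(3+(-4)) − 1 = -3 → (3,-4,-3)

3,-4,-3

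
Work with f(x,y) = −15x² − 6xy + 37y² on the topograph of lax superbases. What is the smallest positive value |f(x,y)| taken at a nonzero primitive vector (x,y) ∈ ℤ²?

descent: ρ → (37,6,-15)
descent: ρ → (-15,24,28)  [lands on river]
river: ρ → (28,32,-11)
river: ρ → (-11,34,25)
river: ρ → (25,16,-20)
river: ρ → (-20,24,21)
river: ρ → (21,18,-23)
river: ρ → (-23,28,16)
river: ρ → (16,36,-15)
closes: descent 2, river 8
min |a| on river = 11

11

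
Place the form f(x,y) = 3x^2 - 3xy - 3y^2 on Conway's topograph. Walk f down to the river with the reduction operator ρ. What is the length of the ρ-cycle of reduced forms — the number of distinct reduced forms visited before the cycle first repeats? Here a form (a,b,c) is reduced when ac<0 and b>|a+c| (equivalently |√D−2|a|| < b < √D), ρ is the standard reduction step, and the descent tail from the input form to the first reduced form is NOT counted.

D = 45, ⌊√D⌋ = 6
descent: ρ → (-3,3,3)  [lands on river]
river: ρ → (3,3,-3)
ρ-cycle length = 2 (tail of 1 descent step not counted)

2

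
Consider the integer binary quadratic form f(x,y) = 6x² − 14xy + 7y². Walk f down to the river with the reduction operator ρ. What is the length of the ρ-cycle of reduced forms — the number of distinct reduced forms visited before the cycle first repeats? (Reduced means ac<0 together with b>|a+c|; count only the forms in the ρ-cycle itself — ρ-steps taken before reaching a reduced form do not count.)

D = 28, ⌊√D⌋ = 5
descent: ρ → (7,0,-1)
descent: ρ → (-1,4,3)  [lands on river]
river: ρ → (3,2,-2)
river: ρ → (-2,2,3)
river: ρ → (3,4,-1)
ρ-cycle length = 4 (tail of 2 descent steps not counted)

4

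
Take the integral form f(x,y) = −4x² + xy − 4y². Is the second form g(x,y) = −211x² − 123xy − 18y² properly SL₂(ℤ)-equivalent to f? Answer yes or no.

D₁ = -63, D₂ = -63
f is negative-definite; reduce −f:
−f: flip: (4,-1,4)→(4,1,4)
−f: reduced (well bottom): (4,1,4) with a≤c, −a<b≤a
flip sign back: reduced form of f is (-4,-1,-4)
g is negative-definite; reduce −g:
−g: flip: (211,123,18)→(18,-123,211)
−g: translate: b→-15 (≡-123 mod 36), so (18,-123,211)→(18,-15,4)
−g: flip: (18,-15,4)→(4,15,18)
−g: translate: b→-1 (≡15 mod 8), so (4,15,18)→(4,-1,4)
−g: flip: (4,-1,4)→(4,1,4)
−g: reduced (well bottom): (4,1,4) with a≤c, −a<b≤a
flip sign back: reduced form of g is (-4,-1,-4)
reduced forms (-4, -1, -4) vs (-4, -1, -4) ⇒ equivalent

yes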